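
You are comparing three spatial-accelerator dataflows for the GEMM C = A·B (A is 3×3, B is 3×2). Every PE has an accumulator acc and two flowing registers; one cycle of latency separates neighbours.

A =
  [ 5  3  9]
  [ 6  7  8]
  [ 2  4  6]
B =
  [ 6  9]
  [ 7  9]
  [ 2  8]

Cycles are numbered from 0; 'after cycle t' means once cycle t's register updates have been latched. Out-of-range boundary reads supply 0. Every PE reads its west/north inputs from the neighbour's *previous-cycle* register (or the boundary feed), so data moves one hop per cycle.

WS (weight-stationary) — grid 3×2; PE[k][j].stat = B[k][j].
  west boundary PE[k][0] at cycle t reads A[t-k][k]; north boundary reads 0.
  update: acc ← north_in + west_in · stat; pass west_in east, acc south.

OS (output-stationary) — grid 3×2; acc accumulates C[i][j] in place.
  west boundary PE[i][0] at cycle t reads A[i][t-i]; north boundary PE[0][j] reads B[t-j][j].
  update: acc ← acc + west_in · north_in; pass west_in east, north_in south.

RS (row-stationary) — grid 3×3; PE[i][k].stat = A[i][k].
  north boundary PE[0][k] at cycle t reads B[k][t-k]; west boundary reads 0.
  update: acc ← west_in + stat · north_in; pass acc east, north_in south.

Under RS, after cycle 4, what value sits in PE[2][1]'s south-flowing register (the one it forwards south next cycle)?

register = 9

Tracing RS — 3×3 array, target PE[2][1]:
  @0  [1,1]  acc 0  |  →0  ↓0
  @0  [2,0]  acc 0  |  →0  ↓0
  @0  [2,1]  acc 0  |  →0  ↓0
  @1  [1,1]  acc 0  |  →0  ↓0
  @1  [2,0]  acc 0  |  →0  ↓0
  @1  [2,1]  acc 0  |  →0  ↓0
  @2  [1,1]  acc 85  |  →85  ↓7
  @2  [2,0]  acc 12  |  →12  ↓6
  @2  [2,1]  acc 0  |  →0  ↓0
  @3  [1,1]  acc 117  |  →117  ↓9
  @3  [2,0]  acc 18  |  →18  ↓9
  @3  [2,1]  acc 40  |  →40  ↓7
  @4  [1,1]  acc 0  |  →0  ↓0
  @4  [2,0]  acc 0  |  →0  ↓0
  @4  [2,1]  acc 54  |  →54  ↓9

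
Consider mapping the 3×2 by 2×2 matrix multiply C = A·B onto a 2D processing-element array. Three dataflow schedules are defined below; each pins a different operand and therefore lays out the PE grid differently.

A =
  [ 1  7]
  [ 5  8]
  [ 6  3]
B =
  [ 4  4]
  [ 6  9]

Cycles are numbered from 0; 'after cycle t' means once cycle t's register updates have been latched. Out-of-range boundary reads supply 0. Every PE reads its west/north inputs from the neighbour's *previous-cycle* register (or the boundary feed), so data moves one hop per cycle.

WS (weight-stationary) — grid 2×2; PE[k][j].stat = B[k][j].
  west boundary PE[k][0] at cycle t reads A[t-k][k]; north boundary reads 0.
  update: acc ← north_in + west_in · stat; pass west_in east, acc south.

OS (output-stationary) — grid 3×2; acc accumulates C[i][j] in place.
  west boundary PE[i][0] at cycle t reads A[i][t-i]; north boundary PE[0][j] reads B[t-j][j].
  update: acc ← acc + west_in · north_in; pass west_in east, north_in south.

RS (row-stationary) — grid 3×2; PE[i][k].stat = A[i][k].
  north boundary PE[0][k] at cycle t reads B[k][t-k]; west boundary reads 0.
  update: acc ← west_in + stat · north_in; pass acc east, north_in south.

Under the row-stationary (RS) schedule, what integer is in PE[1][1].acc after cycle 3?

Tracing RS — 3×2 array, target PE[1][1]:
  cycle 0: PE[0][1] → acc 0, east 0, south 0
  cycle 0: PE[1][0] → acc 0, east 0, south 0
  cycle 0: PE[1][1] → acc 0, east 0, south 0
  cycle 1: PE[0][1] → acc 46, east 46, south 6
  cycle 1: PE[1][0] → acc 20, east 20, south 4
  cycle 1: PE[1][1] → acc 0, east 0, south 0
  cycle 2: PE[0][1] → acc 67, east 67, south 9
  cycle 2: PE[1][0] → acc 20, east 20, south 4
  cycle 2: PE[1][1] → acc 68, east 68, south 6
  cycle 3: PE[0][1] → acc 0, east 0, south 0
  cycle 3: PE[1][0] → acc 0, east 0, south 0
  cycle 3: PE[1][1] → acc 92, east 92, south 9

PE[1][1].acc = 92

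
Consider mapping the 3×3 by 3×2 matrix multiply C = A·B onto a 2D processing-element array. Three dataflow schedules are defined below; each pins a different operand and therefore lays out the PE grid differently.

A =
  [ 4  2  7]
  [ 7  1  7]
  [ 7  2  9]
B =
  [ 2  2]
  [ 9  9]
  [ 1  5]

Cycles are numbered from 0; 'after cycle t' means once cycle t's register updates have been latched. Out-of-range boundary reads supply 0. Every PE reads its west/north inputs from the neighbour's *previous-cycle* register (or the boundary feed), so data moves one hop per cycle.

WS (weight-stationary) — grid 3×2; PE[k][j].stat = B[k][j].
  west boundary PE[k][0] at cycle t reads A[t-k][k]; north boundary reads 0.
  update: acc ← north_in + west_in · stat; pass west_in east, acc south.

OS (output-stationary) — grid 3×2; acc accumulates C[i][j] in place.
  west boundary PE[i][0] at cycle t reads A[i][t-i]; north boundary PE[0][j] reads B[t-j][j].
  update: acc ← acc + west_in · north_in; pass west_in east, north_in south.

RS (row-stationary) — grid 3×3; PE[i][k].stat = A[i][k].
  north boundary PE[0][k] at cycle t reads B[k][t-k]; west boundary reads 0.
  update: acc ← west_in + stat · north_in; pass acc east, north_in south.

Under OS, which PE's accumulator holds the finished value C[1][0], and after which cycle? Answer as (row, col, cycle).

Under OS, C[1][0] lands at PE[1][0]:
  step 0 · PE1,0: acc=0; fwd→0 fwd↓0
  step 1 · PE1,0: acc=14; fwd→7 fwd↓2
  step 2 · PE1,0: acc=23; fwd→1 fwd↓9
  step 3 · PE1,0: acc=30; fwd→7 fwd↓1

(row, col, cycle) = (1, 0, 3)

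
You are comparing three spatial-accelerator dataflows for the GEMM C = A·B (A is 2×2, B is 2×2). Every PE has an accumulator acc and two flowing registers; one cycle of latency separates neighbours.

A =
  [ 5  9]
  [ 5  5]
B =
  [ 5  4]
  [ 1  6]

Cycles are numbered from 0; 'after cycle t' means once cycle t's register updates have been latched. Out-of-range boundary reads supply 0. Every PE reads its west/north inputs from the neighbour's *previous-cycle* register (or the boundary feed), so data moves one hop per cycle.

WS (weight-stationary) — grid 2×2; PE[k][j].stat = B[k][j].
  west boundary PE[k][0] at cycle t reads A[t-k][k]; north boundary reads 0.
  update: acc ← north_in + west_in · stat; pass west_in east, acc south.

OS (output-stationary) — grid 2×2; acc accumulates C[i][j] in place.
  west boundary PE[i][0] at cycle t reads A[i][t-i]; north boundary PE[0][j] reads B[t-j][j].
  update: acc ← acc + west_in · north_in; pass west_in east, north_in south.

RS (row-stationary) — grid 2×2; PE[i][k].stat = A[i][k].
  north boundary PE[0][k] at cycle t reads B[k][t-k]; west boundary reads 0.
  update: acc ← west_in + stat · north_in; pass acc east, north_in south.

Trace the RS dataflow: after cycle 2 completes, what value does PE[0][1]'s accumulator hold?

PE[0][1].acc = 74

Tracing RS — 2×2 array, target PE[0][1]:
  t=0 PE[0][0]: acc=25 h=25 v=5
  t=0 PE[0][1]: acc=0 h=0 v=0
  t=1 PE[0][0]: acc=20 h=20 v=4
  t=1 PE[0][1]: acc=34 h=34 v=1
  t=2 PE[0][0]: acc=0 h=0 v=0
  t=2 PE[0][1]: acc=74 h=74 v=6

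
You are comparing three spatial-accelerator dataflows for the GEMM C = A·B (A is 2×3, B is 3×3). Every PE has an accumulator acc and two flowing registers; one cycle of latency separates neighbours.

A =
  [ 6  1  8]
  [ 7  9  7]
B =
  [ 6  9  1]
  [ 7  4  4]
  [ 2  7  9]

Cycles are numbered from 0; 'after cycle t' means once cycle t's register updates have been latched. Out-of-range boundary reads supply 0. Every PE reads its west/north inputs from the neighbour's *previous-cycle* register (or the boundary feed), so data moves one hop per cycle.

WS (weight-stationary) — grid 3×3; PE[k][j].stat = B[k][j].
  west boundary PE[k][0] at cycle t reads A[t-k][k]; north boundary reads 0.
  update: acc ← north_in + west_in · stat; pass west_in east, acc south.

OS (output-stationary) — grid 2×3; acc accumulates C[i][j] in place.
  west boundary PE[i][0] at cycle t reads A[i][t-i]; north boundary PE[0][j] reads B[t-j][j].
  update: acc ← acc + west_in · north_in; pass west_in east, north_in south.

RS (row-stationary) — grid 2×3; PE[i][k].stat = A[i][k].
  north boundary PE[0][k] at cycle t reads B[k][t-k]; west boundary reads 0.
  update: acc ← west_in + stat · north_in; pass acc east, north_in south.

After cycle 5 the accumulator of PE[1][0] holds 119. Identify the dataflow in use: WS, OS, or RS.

dataflow = OS

Under WS (3×3), PE[1][0]:
  cycle 0: PE[1][0] → acc 0, east 0, south 0
  cycle 1: PE[1][0] → acc 43, east 1, south 43
  cycle 2: PE[1][0] → acc 105, east 9, south 105
  cycle 3: PE[1][0] → acc 0, east 0, south 0
  cycle 4: PE[1][0] → acc 0, east 0, south 0
  cycle 5: PE[1][0] → acc 0, east 0, south 0
Under OS (2×3), PE[1][0]:
  cycle 0: PE[1][0] → acc 0, east 0, south 0
  cycle 1: PE[1][0] → acc 42, east 7, south 6
  cycle 2: PE[1][0] → acc 105, east 9, south 7
  cycle 3: PE[1][0] → acc 119, east 7, south 2
  cycle 4: PE[1][0] → acc 119, east 0, south 0
  cycle 5: PE[1][0] → acc 119, east 0, south 0
Under RS (2×3), PE[1][0]:
  cycle 0: PE[1][0] → acc 0, east 0, south 0
  cycle 1: PE[1][0] → acc 42, east 42, south 6
  cycle 2: PE[1][0] → acc 63, east 63, south 9
  cycle 3: PE[1][0] → acc 7, east 7, south 1
  cycle 4: PE[1][0] → acc 0, east 0, south 0
  cycle 5: PE[1][0] → acc 0, east 0, south 0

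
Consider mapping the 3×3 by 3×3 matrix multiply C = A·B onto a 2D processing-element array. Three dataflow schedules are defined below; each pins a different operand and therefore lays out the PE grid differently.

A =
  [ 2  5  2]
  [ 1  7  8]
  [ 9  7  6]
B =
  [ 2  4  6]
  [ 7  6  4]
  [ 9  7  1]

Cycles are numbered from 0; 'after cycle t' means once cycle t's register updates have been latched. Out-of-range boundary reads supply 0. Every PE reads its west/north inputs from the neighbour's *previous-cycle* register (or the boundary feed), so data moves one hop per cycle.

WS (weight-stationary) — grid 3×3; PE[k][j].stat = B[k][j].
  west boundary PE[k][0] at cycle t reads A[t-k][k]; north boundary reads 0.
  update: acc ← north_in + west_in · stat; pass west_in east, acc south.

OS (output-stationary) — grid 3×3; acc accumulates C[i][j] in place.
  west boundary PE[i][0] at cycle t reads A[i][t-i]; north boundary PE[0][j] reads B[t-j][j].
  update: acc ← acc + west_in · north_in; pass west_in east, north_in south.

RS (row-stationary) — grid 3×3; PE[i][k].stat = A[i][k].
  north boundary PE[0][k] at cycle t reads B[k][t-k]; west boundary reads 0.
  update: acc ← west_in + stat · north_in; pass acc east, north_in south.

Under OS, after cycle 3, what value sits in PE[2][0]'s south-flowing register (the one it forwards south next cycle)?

register = 7

OS 3×3: PE[2][0] cycle-by-cycle (with neighbour feeds):
  @0  [1,0]  acc 0  |  →0  ↓0
  @0  [2,0]  acc 0  |  →0  ↓0
  @1  [1,0]  acc 2  |  →1  ↓2
  @1  [2,0]  acc 0  |  →0  ↓0
  @2  [1,0]  acc 51  |  →7  ↓7
  @2  [2,0]  acc 18  |  →9  ↓2
  @3  [1,0]  acc 123  |  →8  ↓9
  @3  [2,0]  acc 67  |  →7  ↓7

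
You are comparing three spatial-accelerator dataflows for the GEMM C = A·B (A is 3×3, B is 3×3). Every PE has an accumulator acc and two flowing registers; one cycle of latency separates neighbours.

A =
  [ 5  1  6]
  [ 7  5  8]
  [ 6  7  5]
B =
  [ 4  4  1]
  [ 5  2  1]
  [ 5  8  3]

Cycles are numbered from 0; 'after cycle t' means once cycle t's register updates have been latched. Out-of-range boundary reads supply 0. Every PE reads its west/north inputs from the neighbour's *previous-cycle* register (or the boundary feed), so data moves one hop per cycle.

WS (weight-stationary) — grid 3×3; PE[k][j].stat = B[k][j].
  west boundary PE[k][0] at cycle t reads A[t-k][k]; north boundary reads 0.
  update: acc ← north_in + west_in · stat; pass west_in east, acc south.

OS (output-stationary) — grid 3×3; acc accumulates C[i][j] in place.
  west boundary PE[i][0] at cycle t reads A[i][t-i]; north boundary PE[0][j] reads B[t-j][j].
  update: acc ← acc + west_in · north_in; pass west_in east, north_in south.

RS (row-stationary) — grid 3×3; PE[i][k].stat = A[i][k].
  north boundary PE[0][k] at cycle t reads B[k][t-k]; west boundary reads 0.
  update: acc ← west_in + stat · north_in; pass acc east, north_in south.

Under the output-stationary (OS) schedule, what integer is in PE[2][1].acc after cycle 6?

PE[2][1].acc = 78

OS 3×3: PE[2][1] cycle-by-cycle (with neighbour feeds):
  t=0 PE[1][1]: acc=0 h=0 v=0
  t=0 PE[2][0]: acc=0 h=0 v=0
  t=0 PE[2][1]: acc=0 h=0 v=0
  t=1 PE[1][1]: acc=0 h=0 v=0
  t=1 PE[2][0]: acc=0 h=0 v=0
  t=1 PE[2][1]: acc=0 h=0 v=0
  t=2 PE[1][1]: acc=28 h=7 v=4
  t=2 PE[2][0]: acc=24 h=6 v=4
  t=2 PE[2][1]: acc=0 h=0 v=0
  t=3 PE[1][1]: acc=38 h=5 v=2
  t=3 PE[2][0]: acc=59 h=7 v=5
  t=3 PE[2][1]: acc=24 h=6 v=4
  t=4 PE[1][1]: acc=102 h=8 v=8
  t=4 PE[2][0]: acc=84 h=5 v=5
  t=4 PE[2][1]: acc=38 h=7 v=2
  t=5 PE[1][1]: acc=102 h=0 v=0
  t=5 PE[2][0]: acc=84 h=0 v=0
  t=5 PE[2][1]: acc=78 h=5 v=8
  t=6 PE[1][1]: acc=102 h=0 v=0
  t=6 PE[2][0]: acc=84 h=0 v=0
  t=6 PE[2][1]: acc=78 h=0 v=0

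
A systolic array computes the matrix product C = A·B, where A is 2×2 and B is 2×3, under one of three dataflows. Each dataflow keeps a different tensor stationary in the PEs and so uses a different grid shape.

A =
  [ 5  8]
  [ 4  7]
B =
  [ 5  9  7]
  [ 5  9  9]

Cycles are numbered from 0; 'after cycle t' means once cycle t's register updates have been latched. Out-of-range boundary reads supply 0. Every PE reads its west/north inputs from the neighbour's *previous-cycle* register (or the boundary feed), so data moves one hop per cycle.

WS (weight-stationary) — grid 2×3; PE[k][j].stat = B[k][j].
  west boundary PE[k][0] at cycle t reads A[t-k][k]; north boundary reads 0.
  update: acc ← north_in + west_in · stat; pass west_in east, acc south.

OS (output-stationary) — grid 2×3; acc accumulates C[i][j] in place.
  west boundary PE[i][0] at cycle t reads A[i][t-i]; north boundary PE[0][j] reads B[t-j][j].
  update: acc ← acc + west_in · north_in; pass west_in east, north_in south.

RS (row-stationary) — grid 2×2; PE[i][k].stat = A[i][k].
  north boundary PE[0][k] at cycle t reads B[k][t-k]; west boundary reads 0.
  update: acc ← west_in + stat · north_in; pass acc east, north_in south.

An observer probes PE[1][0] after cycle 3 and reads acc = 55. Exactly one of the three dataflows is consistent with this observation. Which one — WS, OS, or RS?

WS (2×3 grid), PE[1][0]:
  c0 r1c0: 0 / 0 / 0
  c1 r1c0: 65 / 8 / 65
  c2 r1c0: 55 / 7 / 55
  c3 r1c0: 0 / 0 / 0
OS (2×3 grid), PE[1][0]:
  c0 r1c0: 0 / 0 / 0
  c1 r1c0: 20 / 4 / 5
  c2 r1c0: 55 / 7 / 5
  c3 r1c0: 55 / 0 / 0
RS (2×2 grid), PE[1][0]:
  c0 r1c0: 0 / 0 / 0
  c1 r1c0: 20 / 20 / 5
  c2 r1c0: 36 / 36 / 9
  c3 r1c0: 28 / 28 / 7

dataflow = OS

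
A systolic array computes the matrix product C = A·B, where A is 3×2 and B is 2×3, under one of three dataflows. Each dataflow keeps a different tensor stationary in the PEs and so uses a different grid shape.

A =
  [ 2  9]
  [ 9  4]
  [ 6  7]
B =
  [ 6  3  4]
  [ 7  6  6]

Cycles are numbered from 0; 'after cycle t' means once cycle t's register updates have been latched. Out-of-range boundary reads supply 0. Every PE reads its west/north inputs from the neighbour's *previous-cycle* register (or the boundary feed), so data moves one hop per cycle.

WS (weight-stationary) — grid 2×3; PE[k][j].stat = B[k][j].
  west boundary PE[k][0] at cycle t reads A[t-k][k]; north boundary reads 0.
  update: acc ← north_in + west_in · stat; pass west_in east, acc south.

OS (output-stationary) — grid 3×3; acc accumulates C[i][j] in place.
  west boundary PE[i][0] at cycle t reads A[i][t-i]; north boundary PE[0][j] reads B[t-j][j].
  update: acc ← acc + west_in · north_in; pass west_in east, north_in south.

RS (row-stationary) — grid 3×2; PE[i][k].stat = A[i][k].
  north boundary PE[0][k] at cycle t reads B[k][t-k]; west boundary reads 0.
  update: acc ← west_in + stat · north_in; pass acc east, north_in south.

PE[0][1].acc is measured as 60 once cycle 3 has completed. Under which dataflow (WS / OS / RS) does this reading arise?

dataflow = OS

WS (2×3 grid), PE[0][1]:
  [0] (0,1) acc=0 (h:0 v:0)
  [1] (0,1) acc=6 (h:2 v:6)
  [2] (0,1) acc=27 (h:9 v:27)
  [3] (0,1) acc=18 (h:6 v:18)
OS (3×3 grid), PE[0][1]:
  [0] (0,1) acc=0 (h:0 v:0)
  [1] (0,1) acc=6 (h:2 v:3)
  [2] (0,1) acc=60 (h:9 v:6)
  [3] (0,1) acc=60 (h:0 v:0)
RS (3×2 grid), PE[0][1]:
  [0] (0,1) acc=0 (h:0 v:0)
  [1] (0,1) acc=75 (h:75 v:7)
  [2] (0,1) acc=60 (h:60 v:6)
  [3] (0,1) acc=62 (h:62 v:6)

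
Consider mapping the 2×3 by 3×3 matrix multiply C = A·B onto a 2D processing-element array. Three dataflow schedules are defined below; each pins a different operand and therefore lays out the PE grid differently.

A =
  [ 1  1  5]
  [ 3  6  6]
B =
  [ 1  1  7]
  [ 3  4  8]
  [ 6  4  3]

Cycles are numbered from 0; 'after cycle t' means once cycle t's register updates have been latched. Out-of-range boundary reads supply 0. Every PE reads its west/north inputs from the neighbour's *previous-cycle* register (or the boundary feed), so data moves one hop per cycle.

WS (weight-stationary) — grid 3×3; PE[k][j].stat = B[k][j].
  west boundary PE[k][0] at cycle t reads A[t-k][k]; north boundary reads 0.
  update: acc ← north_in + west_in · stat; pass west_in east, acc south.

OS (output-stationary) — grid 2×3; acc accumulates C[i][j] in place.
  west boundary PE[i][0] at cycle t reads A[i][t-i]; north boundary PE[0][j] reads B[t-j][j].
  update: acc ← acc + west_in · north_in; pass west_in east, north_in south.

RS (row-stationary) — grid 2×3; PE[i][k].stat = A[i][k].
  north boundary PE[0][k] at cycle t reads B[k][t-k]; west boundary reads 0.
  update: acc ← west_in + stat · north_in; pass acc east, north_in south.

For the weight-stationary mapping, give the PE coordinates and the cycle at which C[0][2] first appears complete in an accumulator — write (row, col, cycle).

Under WS, C[0][2] lands at PE[2][2]:
  step 0 · PE2,2: acc=0; fwd→0 fwd↓0
  step 1 · PE2,2: acc=0; fwd→0 fwd↓0
  step 2 · PE2,2: acc=0; fwd→0 fwd↓0
  step 3 · PE2,2: acc=0; fwd→0 fwd↓0
  step 4 · PE2,2: acc=30; fwd→5 fwd↓30

(row, col, cycle) = (2, 2, 4)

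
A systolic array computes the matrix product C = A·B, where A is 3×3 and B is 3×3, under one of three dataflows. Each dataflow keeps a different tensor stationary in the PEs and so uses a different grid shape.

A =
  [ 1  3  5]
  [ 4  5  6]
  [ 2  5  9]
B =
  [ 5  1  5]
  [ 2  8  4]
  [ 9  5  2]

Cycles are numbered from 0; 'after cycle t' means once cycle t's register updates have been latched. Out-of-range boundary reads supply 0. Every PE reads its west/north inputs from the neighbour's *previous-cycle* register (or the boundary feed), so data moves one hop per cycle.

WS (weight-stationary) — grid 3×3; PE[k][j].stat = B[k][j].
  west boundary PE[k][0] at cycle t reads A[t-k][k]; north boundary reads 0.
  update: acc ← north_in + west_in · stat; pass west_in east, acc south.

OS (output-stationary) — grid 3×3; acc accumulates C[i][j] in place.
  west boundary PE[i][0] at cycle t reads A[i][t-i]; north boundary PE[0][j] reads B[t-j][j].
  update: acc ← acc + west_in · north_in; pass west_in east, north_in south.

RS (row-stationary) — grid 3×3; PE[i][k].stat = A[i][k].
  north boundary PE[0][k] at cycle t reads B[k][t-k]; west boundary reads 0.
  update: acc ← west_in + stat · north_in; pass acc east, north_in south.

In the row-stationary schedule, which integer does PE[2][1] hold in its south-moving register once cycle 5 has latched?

register = 4

RS 3×3: PE[2][1] cycle-by-cycle (with neighbour feeds):
  cycle 0: PE[1][1] → acc 0, east 0, south 0
  cycle 0: PE[2][0] → acc 0, east 0, south 0
  cycle 0: PE[2][1] → acc 0, east 0, south 0
  cycle 1: PE[1][1] → acc 0, east 0, south 0
  cycle 1: PE[2][0] → acc 0, east 0, south 0
  cycle 1: PE[2][1] → acc 0, east 0, south 0
  cycle 2: PE[1][1] → acc 30, east 30, south 2
  cycle 2: PE[2][0] → acc 10, east 10, south 5
  cycle 2: PE[2][1] → acc 0, east 0, south 0
  cycle 3: PE[1][1] → acc 44, east 44, south 8
  cycle 3: PE[2][0] → acc 2, east 2, south 1
  cycle 3: PE[2][1] → acc 20, east 20, south 2
  cycle 4: PE[1][1] → acc 40, east 40, south 4
  cycle 4: PE[2][0] → acc 10, east 10, south 5
  cycle 4: PE[2][1] → acc 42, east 42, south 8
  cycle 5: PE[1][1] → acc 0, east 0, south 0
  cycle 5: PE[2][0] → acc 0, east 0, south 0
  cycle 5: PE[2][1] → acc 30, east 30, south 4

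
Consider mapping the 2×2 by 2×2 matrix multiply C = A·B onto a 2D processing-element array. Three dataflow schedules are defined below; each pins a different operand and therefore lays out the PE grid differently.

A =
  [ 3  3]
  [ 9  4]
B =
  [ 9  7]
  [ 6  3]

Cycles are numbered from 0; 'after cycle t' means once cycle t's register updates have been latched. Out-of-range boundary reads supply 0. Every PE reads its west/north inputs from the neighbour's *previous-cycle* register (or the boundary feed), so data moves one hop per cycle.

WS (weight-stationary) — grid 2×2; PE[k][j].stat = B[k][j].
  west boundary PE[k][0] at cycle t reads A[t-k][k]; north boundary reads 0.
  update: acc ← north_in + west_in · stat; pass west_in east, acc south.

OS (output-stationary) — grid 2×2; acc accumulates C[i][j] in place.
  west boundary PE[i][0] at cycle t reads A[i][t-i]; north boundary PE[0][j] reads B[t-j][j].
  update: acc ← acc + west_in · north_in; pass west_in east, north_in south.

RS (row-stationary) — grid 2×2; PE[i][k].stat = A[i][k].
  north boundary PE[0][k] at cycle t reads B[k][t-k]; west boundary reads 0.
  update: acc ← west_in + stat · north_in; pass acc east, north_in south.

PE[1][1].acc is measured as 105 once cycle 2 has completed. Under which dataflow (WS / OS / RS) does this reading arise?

dataflow = RS

WS [2×2] PE[1][1] across cycles:
  step 0 · PE1,1: acc=0; fwd→0 fwd↓0
  step 1 · PE1,1: acc=0; fwd→0 fwd↓0
  step 2 · PE1,1: acc=30; fwd→3 fwd↓30
OS [2×2] PE[1][1] across cycles:
  step 0 · PE1,1: acc=0; fwd→0 fwd↓0
  step 1 · PE1,1: acc=0; fwd→0 fwd↓0
  step 2 · PE1,1: acc=63; fwd→9 fwd↓7
RS [2×2] PE[1][1] across cycles:
  step 0 · PE1,1: acc=0; fwd→0 fwd↓0
  step 1 · PE1,1: acc=0; fwd→0 fwd↓0
  step 2 · PE1,1: acc=105; fwd→105 fwd↓6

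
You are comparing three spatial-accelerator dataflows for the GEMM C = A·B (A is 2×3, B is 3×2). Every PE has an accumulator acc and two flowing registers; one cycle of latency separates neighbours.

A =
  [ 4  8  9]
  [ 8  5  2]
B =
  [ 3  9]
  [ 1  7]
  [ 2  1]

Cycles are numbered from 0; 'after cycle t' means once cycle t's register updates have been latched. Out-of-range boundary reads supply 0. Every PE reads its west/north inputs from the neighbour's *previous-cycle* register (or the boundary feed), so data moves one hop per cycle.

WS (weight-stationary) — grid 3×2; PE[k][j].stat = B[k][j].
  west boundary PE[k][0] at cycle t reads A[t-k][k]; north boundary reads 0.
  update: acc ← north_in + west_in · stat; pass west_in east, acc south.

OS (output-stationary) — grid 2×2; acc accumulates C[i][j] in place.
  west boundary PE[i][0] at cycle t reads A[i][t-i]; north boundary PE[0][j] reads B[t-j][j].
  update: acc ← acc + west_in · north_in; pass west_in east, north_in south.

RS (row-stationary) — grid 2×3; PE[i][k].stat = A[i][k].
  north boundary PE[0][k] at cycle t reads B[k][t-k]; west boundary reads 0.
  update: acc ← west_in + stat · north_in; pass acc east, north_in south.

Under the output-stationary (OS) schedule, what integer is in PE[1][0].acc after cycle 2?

OS (2×2). Following PE[1][0] plus its west/north inputs:
  step 0 · PE0,0: acc=12; fwd→4 fwd↓3
  step 0 · PE1,0: acc=0; fwd→0 fwd↓0
  step 1 · PE0,0: acc=20; fwd→8 fwd↓1
  step 1 · PE1,0: acc=24; fwd→8 fwd↓3
  step 2 · PE0,0: acc=38; fwd→9 fwd↓2
  step 2 · PE1,0: acc=29; fwd→5 fwd↓1

PE[1][0].acc = 29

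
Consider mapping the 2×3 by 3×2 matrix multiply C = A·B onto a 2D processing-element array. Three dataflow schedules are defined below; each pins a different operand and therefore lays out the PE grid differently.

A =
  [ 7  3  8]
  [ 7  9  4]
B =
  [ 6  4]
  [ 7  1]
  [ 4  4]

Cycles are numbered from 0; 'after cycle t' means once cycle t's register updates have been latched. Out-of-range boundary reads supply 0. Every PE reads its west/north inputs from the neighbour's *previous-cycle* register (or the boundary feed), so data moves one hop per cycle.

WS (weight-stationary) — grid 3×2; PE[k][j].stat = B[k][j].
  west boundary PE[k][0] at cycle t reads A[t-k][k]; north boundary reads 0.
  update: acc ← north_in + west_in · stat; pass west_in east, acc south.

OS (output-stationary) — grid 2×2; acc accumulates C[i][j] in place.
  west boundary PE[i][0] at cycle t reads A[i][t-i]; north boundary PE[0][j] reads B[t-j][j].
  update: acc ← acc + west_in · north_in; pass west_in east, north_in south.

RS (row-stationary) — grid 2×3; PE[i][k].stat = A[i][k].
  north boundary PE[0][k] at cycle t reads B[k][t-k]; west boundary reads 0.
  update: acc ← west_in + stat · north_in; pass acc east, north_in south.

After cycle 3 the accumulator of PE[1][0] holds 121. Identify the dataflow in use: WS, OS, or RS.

— WS: 3×2; PE[1][0] trace:
  @0  [1,0]  acc 0  |  →0  ↓0
  @1  [1,0]  acc 63  |  →3  ↓63
  @2  [1,0]  acc 105  |  →9  ↓105
  @3  [1,0]  acc 0  |  →0  ↓0
— OS: 2×2; PE[1][0] trace:
  @0  [1,0]  acc 0  |  →0  ↓0
  @1  [1,0]  acc 42  |  →7  ↓6
  @2  [1,0]  acc 105  |  →9  ↓7
  @3  [1,0]  acc 121  |  →4  ↓4
— RS: 2×3; PE[1][0] trace:
  @0  [1,0]  acc 0  |  →0  ↓0
  @1  [1,0]  acc 42  |  →42  ↓6
  @2  [1,0]  acc 28  |  →28  ↓4
  @3  [1,0]  acc 0  |  →0  ↓0

dataflow = OS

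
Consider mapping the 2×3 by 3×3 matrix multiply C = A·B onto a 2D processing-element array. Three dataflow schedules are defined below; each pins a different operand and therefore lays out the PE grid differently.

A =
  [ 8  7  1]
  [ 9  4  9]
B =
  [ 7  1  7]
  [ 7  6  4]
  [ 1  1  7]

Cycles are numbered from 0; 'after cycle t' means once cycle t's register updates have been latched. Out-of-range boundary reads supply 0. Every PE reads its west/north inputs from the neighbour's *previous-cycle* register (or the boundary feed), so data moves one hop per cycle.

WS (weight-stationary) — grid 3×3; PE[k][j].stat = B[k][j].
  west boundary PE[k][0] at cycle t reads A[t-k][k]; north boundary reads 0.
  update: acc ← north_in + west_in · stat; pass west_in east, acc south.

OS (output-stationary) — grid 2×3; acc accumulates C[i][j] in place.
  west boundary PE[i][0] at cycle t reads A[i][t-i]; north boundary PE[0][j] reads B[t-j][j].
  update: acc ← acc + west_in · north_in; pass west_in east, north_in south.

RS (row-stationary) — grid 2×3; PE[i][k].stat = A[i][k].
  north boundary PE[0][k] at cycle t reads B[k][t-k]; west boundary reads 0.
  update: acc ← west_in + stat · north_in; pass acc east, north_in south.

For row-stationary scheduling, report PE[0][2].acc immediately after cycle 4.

PE[0][2].acc = 91

RS on a 2×3 grid — tracing PE[0][2] and its feeders:
  t=0 PE[0][1]: acc=0 h=0 v=0
  t=0 PE[0][2]: acc=0 h=0 v=0
  t=1 PE[0][1]: acc=105 h=105 v=7
  t=1 PE[0][2]: acc=0 h=0 v=0
  t=2 PE[0][1]: acc=50 h=50 v=6
  t=2 PE[0][2]: acc=106 h=106 v=1
  t=3 PE[0][1]: acc=84 h=84 v=4
  t=3 PE[0][2]: acc=51 h=51 v=1
  t=4 PE[0][1]: acc=0 h=0 v=0
  t=4 PE[0][2]: acc=91 h=91 v=7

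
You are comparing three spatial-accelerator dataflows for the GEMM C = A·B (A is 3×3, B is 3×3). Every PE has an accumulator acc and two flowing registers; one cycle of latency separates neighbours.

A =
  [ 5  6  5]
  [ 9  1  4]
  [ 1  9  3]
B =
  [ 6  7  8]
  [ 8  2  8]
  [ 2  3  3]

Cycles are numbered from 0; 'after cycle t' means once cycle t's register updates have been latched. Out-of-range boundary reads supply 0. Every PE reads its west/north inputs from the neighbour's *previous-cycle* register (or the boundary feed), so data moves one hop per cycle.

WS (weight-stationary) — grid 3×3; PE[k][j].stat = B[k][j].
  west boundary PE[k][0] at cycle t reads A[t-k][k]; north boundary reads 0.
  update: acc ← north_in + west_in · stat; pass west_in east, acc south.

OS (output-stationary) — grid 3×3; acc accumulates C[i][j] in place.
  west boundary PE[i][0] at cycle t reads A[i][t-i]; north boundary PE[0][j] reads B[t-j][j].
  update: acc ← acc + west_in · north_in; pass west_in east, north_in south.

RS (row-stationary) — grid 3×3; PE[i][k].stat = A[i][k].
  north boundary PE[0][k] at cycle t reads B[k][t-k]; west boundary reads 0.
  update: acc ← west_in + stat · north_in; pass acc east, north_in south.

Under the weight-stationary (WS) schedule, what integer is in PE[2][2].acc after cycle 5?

PE[2][2].acc = 92

WS on a 3×3 grid — tracing PE[2][2] and its feeders:
  cycle 0: PE[1][2] → acc 0, east 0, south 0
  cycle 0: PE[2][1] → acc 0, east 0, south 0
  cycle 0: PE[2][2] → acc 0, east 0, south 0
  cycle 1: PE[1][2] → acc 0, east 0, south 0
  cycle 1: PE[2][1] → acc 0, east 0, south 0
  cycle 1: PE[2][2] → acc 0, east 0, south 0
  cycle 2: PE[1][2] → acc 0, east 0, south 0
  cycle 2: PE[2][1] → acc 0, east 0, south 0
  cycle 2: PE[2][2] → acc 0, east 0, south 0
  cycle 3: PE[1][2] → acc 88, east 6, south 88
  cycle 3: PE[2][1] → acc 62, east 5, south 62
  cycle 3: PE[2][2] → acc 0, east 0, south 0
  cycle 4: PE[1][2] → acc 80, east 1, south 80
  cycle 4: PE[2][1] → acc 77, east 4, south 77
  cycle 4: PE[2][2] → acc 103, east 5, south 103
  cycle 5: PE[1][2] → acc 80, east 9, south 80
  cycle 5: PE[2][1] → acc 34, east 3, south 34
  cycle 5: PE[2][2] → acc 92, east 4, south 92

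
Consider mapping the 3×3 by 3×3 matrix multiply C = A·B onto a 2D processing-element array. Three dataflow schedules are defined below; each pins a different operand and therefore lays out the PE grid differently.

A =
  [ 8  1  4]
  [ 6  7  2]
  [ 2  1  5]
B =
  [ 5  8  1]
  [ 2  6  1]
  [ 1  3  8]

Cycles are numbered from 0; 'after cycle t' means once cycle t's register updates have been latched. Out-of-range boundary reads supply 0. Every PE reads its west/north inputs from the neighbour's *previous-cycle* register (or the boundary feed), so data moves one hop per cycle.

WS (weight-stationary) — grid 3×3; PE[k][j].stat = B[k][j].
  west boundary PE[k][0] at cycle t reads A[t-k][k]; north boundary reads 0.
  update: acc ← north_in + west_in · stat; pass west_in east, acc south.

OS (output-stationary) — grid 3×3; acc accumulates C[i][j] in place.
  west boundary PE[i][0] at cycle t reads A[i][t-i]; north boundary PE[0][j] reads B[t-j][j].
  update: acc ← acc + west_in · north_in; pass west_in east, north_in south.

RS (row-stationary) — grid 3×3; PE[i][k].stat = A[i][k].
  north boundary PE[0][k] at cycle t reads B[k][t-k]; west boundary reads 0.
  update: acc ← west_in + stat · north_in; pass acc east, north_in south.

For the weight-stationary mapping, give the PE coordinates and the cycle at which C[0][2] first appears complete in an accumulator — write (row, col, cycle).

(row, col, cycle) = (2, 2, 4)

WS — PE[2][2] is where C[0][2] collects:
  t=0 PE[2][2]: acc=0 h=0 v=0
  t=1 PE[2][2]: acc=0 h=0 v=0
  t=2 PE[2][2]: acc=0 h=0 v=0
  t=3 PE[2][2]: acc=0 h=0 v=0
  t=4 PE[2][2]: acc=41 h=4 v=41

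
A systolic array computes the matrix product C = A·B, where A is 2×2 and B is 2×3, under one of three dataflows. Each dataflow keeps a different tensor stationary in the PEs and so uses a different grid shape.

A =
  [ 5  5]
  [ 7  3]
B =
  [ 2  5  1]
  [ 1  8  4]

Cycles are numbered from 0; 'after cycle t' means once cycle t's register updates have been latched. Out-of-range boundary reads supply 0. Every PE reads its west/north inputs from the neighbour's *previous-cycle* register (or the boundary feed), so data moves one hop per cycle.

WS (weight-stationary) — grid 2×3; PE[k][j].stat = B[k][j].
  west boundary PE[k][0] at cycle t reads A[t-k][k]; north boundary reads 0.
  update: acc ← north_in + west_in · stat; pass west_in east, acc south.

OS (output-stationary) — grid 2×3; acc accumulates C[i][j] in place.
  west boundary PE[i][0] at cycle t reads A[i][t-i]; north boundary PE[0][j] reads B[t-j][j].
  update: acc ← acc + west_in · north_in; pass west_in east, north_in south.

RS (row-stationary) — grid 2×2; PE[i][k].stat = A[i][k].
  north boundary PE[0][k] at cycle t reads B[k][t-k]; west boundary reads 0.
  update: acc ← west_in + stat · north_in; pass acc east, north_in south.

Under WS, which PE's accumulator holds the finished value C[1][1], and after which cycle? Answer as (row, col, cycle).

(row, col, cycle) = (1, 1, 3)

WS — PE[1][1] is where C[1][1] collects:
  0: (1,1).acc=0  regs=<0,0>
  1: (1,1).acc=0  regs=<0,0>
  2: (1,1).acc=65  regs=<5,65>
  3: (1,1).acc=59  regs=<3,59>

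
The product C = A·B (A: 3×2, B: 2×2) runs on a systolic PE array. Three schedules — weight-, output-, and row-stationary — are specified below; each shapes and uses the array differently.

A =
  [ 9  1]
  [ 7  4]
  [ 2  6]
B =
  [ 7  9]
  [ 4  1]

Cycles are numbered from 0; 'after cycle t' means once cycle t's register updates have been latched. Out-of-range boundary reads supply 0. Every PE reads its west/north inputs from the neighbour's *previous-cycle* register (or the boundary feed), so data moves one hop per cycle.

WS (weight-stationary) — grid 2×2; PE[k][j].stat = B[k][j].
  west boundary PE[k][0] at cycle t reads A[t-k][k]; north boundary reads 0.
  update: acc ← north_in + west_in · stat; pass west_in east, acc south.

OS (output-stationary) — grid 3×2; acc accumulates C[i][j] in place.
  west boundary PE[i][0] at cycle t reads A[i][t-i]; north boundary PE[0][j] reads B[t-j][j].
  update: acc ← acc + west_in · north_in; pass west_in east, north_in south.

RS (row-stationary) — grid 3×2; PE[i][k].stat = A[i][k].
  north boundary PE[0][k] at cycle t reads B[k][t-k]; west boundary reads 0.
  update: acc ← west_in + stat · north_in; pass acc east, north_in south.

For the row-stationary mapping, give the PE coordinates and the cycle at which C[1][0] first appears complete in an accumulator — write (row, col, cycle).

(row, col, cycle) = (1, 1, 2)

Under RS, C[1][0] lands at PE[1][1]:
  @0  [1,1]  acc 0  |  →0  ↓0
  @1  [1,1]  acc 0  |  →0  ↓0
  @2  [1,1]  acc 65  |  →65  ↓4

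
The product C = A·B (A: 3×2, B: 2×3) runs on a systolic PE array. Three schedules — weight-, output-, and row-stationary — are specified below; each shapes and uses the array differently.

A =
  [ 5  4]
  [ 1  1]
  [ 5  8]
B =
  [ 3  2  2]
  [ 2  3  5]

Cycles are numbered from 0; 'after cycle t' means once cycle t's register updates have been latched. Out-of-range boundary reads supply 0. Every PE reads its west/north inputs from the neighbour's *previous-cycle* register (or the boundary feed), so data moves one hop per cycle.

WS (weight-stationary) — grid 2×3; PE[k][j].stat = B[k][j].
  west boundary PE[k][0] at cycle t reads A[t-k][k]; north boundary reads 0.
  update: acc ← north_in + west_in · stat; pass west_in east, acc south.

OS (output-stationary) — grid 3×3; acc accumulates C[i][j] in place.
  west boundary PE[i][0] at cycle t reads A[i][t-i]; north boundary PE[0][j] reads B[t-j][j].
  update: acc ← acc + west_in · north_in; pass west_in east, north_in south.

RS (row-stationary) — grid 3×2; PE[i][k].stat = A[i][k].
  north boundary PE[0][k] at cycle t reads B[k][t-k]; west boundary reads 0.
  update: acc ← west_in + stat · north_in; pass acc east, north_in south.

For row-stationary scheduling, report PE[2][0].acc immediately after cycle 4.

PE[2][0].acc = 10

RS on a 3×2 grid — tracing PE[2][0] and its feeders:
  @0  [1,0]  acc 0  |  →0  ↓0
  @0  [2,0]  acc 0  |  →0  ↓0
  @1  [1,0]  acc 3  |  →3  ↓3
  @1  [2,0]  acc 0  |  →0  ↓0
  @2  [1,0]  acc 2  |  →2  ↓2
  @2  [2,0]  acc 15  |  →15  ↓3
  @3  [1,0]  acc 2  |  →2  ↓2
  @3  [2,0]  acc 10  |  →10  ↓2
  @4  [1,0]  acc 0  |  →0  ↓0
  @4  [2,0]  acc 10  |  →10  ↓2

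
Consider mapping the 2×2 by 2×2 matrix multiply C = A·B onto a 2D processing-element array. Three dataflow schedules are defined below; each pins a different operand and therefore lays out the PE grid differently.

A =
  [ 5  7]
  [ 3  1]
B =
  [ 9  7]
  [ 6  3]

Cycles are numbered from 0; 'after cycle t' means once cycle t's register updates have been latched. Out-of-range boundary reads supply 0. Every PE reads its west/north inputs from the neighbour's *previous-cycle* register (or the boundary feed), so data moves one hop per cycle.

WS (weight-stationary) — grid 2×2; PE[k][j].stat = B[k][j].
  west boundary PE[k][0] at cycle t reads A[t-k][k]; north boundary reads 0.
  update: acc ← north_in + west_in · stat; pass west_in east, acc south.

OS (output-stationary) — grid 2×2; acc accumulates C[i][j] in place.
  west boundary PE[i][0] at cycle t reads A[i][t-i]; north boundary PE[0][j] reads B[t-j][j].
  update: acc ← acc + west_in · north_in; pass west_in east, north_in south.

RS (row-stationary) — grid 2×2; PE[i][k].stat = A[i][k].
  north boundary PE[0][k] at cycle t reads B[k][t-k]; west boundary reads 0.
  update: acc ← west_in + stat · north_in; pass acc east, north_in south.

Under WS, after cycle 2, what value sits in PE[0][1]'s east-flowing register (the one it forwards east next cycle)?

register = 3

WS 2×2: PE[0][1] cycle-by-cycle (with neighbour feeds):
  after 0 — PE[0][0] acc=45, pass-E 5, pass-S 45
  after 0 — PE[0][1] acc=0, pass-E 0, pass-S 0
  after 1 — PE[0][0] acc=27, pass-E 3, pass-S 27
  after 1 — PE[0][1] acc=35, pass-E 5, pass-S 35
  after 2 — PE[0][0] acc=0, pass-E 0, pass-S 0
  after 2 — PE[0][1] acc=21, pass-E 3, pass-S 21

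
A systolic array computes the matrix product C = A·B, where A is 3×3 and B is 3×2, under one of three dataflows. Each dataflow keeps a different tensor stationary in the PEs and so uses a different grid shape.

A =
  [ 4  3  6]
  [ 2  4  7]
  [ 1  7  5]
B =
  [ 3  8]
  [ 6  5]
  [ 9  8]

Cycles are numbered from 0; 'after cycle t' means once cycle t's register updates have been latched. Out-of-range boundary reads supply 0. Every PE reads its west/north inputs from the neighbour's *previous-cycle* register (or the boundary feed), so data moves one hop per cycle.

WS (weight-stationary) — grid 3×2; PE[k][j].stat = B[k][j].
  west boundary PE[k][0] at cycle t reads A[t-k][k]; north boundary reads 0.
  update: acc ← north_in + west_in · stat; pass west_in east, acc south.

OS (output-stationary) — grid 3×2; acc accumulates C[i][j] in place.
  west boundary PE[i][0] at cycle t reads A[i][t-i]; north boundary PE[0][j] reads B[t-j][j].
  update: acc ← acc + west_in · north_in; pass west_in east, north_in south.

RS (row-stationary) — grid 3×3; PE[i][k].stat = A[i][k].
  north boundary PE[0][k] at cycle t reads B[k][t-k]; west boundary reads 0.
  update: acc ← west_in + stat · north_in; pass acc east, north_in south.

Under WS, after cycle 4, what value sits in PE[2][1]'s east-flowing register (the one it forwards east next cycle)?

register = 7

Tracing WS — 3×2 array, target PE[2][1]:
  @0  [1,1]  acc 0  |  →0  ↓0
  @0  [2,0]  acc 0  |  →0  ↓0
  @0  [2,1]  acc 0  |  →0  ↓0
  @1  [1,1]  acc 0  |  →0  ↓0
  @1  [2,0]  acc 0  |  →0  ↓0
  @1  [2,1]  acc 0  |  →0  ↓0
  @2  [1,1]  acc 47  |  →3  ↓47
  @2  [2,0]  acc 84  |  →6  ↓84
  @2  [2,1]  acc 0  |  →0  ↓0
  @3  [1,1]  acc 36  |  →4  ↓36
  @3  [2,0]  acc 93  |  →7  ↓93
  @3  [2,1]  acc 95  |  →6  ↓95
  @4  [1,1]  acc 43  |  →7  ↓43
  @4  [2,0]  acc 90  |  →5  ↓90
  @4  [2,1]  acc 92  |  →7  ↓92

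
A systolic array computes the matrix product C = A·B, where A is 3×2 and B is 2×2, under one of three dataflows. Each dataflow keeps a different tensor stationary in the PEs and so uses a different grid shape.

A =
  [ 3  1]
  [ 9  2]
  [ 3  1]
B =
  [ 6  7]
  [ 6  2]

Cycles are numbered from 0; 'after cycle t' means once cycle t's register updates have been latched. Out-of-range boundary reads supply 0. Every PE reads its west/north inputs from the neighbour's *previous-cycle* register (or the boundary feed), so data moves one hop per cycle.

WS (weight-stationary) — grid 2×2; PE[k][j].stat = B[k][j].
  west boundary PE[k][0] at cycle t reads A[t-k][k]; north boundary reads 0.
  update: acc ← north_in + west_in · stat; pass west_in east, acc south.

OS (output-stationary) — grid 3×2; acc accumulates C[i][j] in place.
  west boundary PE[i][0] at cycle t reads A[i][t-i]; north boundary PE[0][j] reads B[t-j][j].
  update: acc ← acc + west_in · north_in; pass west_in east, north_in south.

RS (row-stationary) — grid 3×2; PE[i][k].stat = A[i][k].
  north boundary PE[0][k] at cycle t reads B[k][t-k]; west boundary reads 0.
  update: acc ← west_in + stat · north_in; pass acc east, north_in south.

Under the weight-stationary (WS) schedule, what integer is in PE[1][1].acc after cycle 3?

PE[1][1].acc = 67

Tracing WS — 2×2 array, target PE[1][1]:
  [0] (0,1) acc=0 (h:0 v:0)
  [0] (1,0) acc=0 (h:0 v:0)
  [0] (1,1) acc=0 (h:0 v:0)
  [1] (0,1) acc=21 (h:3 v:21)
  [1] (1,0) acc=24 (h:1 v:24)
  [1] (1,1) acc=0 (h:0 v:0)
  [2] (0,1) acc=63 (h:9 v:63)
  [2] (1,0) acc=66 (h:2 v:66)
  [2] (1,1) acc=23 (h:1 v:23)
  [3] (0,1) acc=21 (h:3 v:21)
  [3] (1,0) acc=24 (h:1 v:24)
  [3] (1,1) acc=67 (h:2 v:67)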